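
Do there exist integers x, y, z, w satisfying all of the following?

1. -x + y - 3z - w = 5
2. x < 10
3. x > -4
Yes

Take x = 0, y = 5, z = 0, w = 0. Substituting into each constraint:
  (1) 0 + 5 - 3(0) + 0 = 5 ✓
  (2) 0 < 10 ✓
  (3) 0 > -4 ✓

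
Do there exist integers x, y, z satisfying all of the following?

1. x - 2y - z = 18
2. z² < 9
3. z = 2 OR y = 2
Yes

Take x = 22, y = 2, z = 0. Substituting into each constraint:
  (1) 22 - 2(2) + 0 = 18 ✓
  (2) z² = (0)² = 0, and 0 < 9 ✓
  (3) y = 2, target 2 ✓ (second branch holds)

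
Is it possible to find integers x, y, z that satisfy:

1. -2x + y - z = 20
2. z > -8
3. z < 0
Yes

Take x = 0, y = 13, z = -7. Substituting into each constraint:
  (1) -2(0) + 13 + 7 = 20 ✓
  (2) -7 > -8 ✓
  (3) -7 < 0 ✓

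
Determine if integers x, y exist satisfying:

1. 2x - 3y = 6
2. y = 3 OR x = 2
No

The full constraint system is jointly infeasible over the integers. Each constraint and what it forces:

  - 2x - 3y = 6: is a linear equation tying the variables together
  - y = 3 OR x = 2: forces a choice: either y = 3 or x = 2

Split on the disjunction (y = 3 OR x = 2):
  • If y = 3: with y = 3, every remaining term of the linear equation is divisible by 2, so the left side is ≡ 0 (mod 2); but the right side 15 ≡ 1 (mod 2). No integers can satisfy it.
  • If x = 2: with x = 2, every remaining term of the linear equation is divisible by 3, so the left side is ≡ 0 (mod 3); but the right side 2 ≡ 2 (mod 3). No integers can satisfy it.
Both branches are infeasible, so the system has no integer solution.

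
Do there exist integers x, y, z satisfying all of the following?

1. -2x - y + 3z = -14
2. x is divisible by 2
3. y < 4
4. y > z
Yes

Take x = 0, y = -4, z = -6. Substituting into each constraint:
  (1) -2(0) + 4 + 3(-6) = -14 ✓
  (2) 0 = 2 × 0, remainder 0 ✓
  (3) -4 < 4 ✓
  (4) -4 > -6 ✓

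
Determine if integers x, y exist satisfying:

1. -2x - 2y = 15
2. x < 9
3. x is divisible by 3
No

Even the single constraint (-2x - 2y = 15) is infeasible over the integers.

  - -2x - 2y = 15: every term on the left is divisible by 2, so the LHS ≡ 0 (mod 2), but the RHS 15 is not — no integer solution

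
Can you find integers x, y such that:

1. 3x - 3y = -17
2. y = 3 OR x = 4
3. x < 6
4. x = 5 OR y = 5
No

Even the single constraint (3x - 3y = -17) is infeasible over the integers.

  - 3x - 3y = -17: every term on the left is divisible by 3, so the LHS ≡ 0 (mod 3), but the RHS -17 is not — no integer solution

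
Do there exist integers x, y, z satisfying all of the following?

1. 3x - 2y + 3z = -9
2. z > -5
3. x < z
Yes

Take x = -1, y = 3, z = 0. Substituting into each constraint:
  (1) 3(-1) - 2(3) + 3(0) = -9 ✓
  (2) 0 > -5 ✓
  (3) -1 < 0 ✓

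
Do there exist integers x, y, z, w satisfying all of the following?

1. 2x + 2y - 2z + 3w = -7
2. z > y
Yes

Take x = -4, y = 0, z = 1, w = 1. Substituting into each constraint:
  (1) 2(-4) + 2(0) - 2(1) + 3(1) = -7 ✓
  (2) 1 > 0 ✓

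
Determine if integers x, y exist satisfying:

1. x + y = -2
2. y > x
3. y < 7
Yes

Take x = -2, y = 0. Substituting into each constraint:
  (1) (-2) + 0 = -2 ✓
  (2) 0 > -2 ✓
  (3) 0 < 7 ✓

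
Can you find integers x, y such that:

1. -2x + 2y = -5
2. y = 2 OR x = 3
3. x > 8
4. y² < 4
No

Even the single constraint (-2x + 2y = -5) is infeasible over the integers.

  - -2x + 2y = -5: every term on the left is divisible by 2, so the LHS ≡ 0 (mod 2), but the RHS -5 is not — no integer solution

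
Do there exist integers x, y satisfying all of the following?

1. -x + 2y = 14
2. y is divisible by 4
Yes

Take x = -14, y = 0. Substituting into each constraint:
  (1) 14 + 2(0) = 14 ✓
  (2) 0 = 4 × 0, remainder 0 ✓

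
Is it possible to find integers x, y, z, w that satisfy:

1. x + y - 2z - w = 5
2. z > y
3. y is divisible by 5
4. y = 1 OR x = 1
Yes

Take x = 1, y = 0, z = 1, w = -6. Substituting into each constraint:
  (1) 1 + 0 - 2(1) + 6 = 5 ✓
  (2) 1 > 0 ✓
  (3) 0 = 5 × 0, remainder 0 ✓
  (4) x = 1, target 1 ✓ (second branch holds)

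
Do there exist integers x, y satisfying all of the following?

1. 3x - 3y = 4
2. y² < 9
No

Even the single constraint (3x - 3y = 4) is infeasible over the integers.

  - 3x - 3y = 4: every term on the left is divisible by 3, so the LHS ≡ 0 (mod 3), but the RHS 4 is not — no integer solution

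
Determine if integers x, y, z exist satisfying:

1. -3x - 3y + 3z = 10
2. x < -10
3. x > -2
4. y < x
No

Even the single constraint (-3x - 3y + 3z = 10) is infeasible over the integers.

  - -3x - 3y + 3z = 10: every term on the left is divisible by 3, so the LHS ≡ 0 (mod 3), but the RHS 10 is not — no integer solution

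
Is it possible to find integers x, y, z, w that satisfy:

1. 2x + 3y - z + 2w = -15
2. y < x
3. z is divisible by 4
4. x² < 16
Yes

Take x = 2, y = 1, z = 0, w = -11. Substituting into each constraint:
  (1) 2(2) + 3(1) + 0 + 2(-11) = -15 ✓
  (2) 1 < 2 ✓
  (3) 0 = 4 × 0, remainder 0 ✓
  (4) x² = (2)² = 4, and 4 < 16 ✓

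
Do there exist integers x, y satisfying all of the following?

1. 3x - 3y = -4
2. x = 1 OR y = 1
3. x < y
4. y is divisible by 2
No

Even the single constraint (3x - 3y = -4) is infeasible over the integers.

  - 3x - 3y = -4: every term on the left is divisible by 3, so the LHS ≡ 0 (mod 3), but the RHS -4 is not — no integer solution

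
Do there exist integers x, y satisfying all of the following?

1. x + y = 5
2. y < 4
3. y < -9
Yes

Take x = 15, y = -10. Substituting into each constraint:
  (1) 15 + (-10) = 5 ✓
  (2) -10 < 4 ✓
  (3) -10 < -9 ✓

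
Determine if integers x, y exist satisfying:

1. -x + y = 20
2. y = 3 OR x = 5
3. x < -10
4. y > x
Yes

Take x = -17, y = 3. Substituting into each constraint:
  (1) 17 + 3 = 20 ✓
  (2) y = 3, target 3 ✓ (first branch holds)
  (3) -17 < -10 ✓
  (4) 3 > -17 ✓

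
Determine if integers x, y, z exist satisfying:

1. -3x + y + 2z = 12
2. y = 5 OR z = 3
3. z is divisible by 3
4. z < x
Yes

Take x = 4, y = 18, z = 3. Substituting into each constraint:
  (1) -3(4) + 18 + 2(3) = 12 ✓
  (2) z = 3, target 3 ✓ (second branch holds)
  (3) 3 = 3 × 1, remainder 0 ✓
  (4) 3 < 4 ✓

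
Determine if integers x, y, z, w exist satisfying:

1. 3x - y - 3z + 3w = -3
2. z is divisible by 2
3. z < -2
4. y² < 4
Yes

Take x = 5, y = 0, z = -4, w = -10. Substituting into each constraint:
  (1) 3(5) + 0 - 3(-4) + 3(-10) = -3 ✓
  (2) -4 = 2 × -2, remainder 0 ✓
  (3) -4 < -2 ✓
  (4) y² = (0)² = 0, and 0 < 4 ✓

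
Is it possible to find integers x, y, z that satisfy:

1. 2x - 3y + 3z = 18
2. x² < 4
Yes

Take x = 0, y = 0, z = 6. Substituting into each constraint:
  (1) 2(0) - 3(0) + 3(6) = 18 ✓
  (2) x² = (0)² = 0, and 0 < 4 ✓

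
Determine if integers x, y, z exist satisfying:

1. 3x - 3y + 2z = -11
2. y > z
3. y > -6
Yes

Take x = -2, y = 3, z = 2. Substituting into each constraint:
  (1) 3(-2) - 3(3) + 2(2) = -11 ✓
  (2) 3 > 2 ✓
  (3) 3 > -6 ✓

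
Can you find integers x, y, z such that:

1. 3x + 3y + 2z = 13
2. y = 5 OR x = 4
Yes

Take x = 4, y = 1, z = -1. Substituting into each constraint:
  (1) 3(4) + 3(1) + 2(-1) = 13 ✓
  (2) x = 4, target 4 ✓ (second branch holds)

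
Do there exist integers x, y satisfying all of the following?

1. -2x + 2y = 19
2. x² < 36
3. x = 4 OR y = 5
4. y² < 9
No

Even the single constraint (-2x + 2y = 19) is infeasible over the integers.

  - -2x + 2y = 19: every term on the left is divisible by 2, so the LHS ≡ 0 (mod 2), but the RHS 19 is not — no integer solution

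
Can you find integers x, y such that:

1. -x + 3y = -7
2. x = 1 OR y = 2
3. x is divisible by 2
No

The full constraint system is jointly infeasible over the integers. Each constraint and what it forces:

  - -x + 3y = -7: is a linear equation tying the variables together
  - x = 1 OR y = 2: forces a choice: either x = 1 or y = 2
  - x is divisible by 2: restricts x to multiples of 2

Split on the disjunction (x = 1 OR y = 2):
  • If x = 1: this contradicts the divisibility constraint — 1 is not a multiple of 2.
  • If y = 2: with y = 2, writing x = 2x', every remaining term of the linear equation is divisible by 2, so the left side is ≡ 0 (mod 2); but the right side -13 ≡ 1 (mod 2). No integers can satisfy it.
Both branches are infeasible, so the system has no integer solution.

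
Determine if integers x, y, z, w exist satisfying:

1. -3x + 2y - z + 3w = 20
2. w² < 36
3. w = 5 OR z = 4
Yes

Take x = -3, y = -2, z = 0, w = 5. Substituting into each constraint:
  (1) -3(-3) + 2(-2) + 0 + 3(5) = 20 ✓
  (2) w² = (5)² = 25, and 25 < 36 ✓
  (3) w = 5, target 5 ✓ (first branch holds)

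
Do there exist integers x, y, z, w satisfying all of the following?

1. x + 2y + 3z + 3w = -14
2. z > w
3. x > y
Yes

Take x = 0, y = -1, z = 0, w = -4. Substituting into each constraint:
  (1) 0 + 2(-1) + 3(0) + 3(-4) = -14 ✓
  (2) 0 > -4 ✓
  (3) 0 > -1 ✓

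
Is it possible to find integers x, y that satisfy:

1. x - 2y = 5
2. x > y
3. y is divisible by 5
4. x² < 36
Yes

Take x = 5, y = 0. Substituting into each constraint:
  (1) 5 - 2(0) = 5 ✓
  (2) 5 > 0 ✓
  (3) 0 = 5 × 0, remainder 0 ✓
  (4) x² = (5)² = 25, and 25 < 36 ✓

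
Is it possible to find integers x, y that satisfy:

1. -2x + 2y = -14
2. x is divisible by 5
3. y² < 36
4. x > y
Yes

Take x = 10, y = 3. Substituting into each constraint:
  (1) -2(10) + 2(3) = -14 ✓
  (2) 10 = 5 × 2, remainder 0 ✓
  (3) y² = (3)² = 9, and 9 < 36 ✓
  (4) 10 > 3 ✓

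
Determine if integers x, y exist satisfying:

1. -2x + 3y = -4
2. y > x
Yes

Take x = -7, y = -6. Substituting into each constraint:
  (1) -2(-7) + 3(-6) = -4 ✓
  (2) -6 > -7 ✓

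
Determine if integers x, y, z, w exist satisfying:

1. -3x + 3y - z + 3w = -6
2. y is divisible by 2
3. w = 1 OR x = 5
Yes

Take x = 3, y = 0, z = 0, w = 1. Substituting into each constraint:
  (1) -3(3) + 3(0) + 0 + 3(1) = -6 ✓
  (2) 0 = 2 × 0, remainder 0 ✓
  (3) w = 1, target 1 ✓ (first branch holds)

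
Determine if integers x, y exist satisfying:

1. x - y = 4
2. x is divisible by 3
Yes

Take x = 0, y = -4. Substituting into each constraint:
  (1) 0 + 4 = 4 ✓
  (2) 0 = 3 × 0, remainder 0 ✓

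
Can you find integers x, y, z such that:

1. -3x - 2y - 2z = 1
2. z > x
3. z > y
Yes

Take x = 1, y = -4, z = 2. Substituting into each constraint:
  (1) -3(1) - 2(-4) - 2(2) = 1 ✓
  (2) 2 > 1 ✓
  (3) 2 > -4 ✓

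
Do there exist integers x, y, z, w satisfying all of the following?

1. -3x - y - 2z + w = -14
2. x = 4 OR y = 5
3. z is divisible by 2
Yes

Take x = 3, y = 5, z = 0, w = 0. Substituting into each constraint:
  (1) -3(3) + (-5) - 2(0) + 0 = -14 ✓
  (2) y = 5, target 5 ✓ (second branch holds)
  (3) 0 = 2 × 0, remainder 0 ✓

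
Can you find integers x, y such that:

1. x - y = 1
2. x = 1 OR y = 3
Yes

Take x = 1, y = 0. Substituting into each constraint:
  (1) 1 + 0 = 1 ✓
  (2) x = 1, target 1 ✓ (first branch holds)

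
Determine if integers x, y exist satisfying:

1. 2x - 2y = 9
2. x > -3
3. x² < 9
No

Even the single constraint (2x - 2y = 9) is infeasible over the integers.

  - 2x - 2y = 9: every term on the left is divisible by 2, so the LHS ≡ 0 (mod 2), but the RHS 9 is not — no integer solution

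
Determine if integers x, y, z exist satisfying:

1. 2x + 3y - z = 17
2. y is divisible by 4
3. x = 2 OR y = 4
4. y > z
Yes

Take x = 2, y = 0, z = -13. Substituting into each constraint:
  (1) 2(2) + 3(0) + 13 = 17 ✓
  (2) 0 = 4 × 0, remainder 0 ✓
  (3) x = 2, target 2 ✓ (first branch holds)
  (4) 0 > -13 ✓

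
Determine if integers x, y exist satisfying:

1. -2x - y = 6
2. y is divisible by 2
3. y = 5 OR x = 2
Yes

Take x = 2, y = -10. Substituting into each constraint:
  (1) -2(2) + 10 = 6 ✓
  (2) -10 = 2 × -5, remainder 0 ✓
  (3) x = 2, target 2 ✓ (second branch holds)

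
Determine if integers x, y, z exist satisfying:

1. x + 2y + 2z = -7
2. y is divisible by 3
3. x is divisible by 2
No

A contradictory subset is {x + 2y + 2z = -7, x is divisible by 2}. No integer assignment can satisfy these jointly:

  - x + 2y + 2z = -7: is a linear equation tying the variables together
  - x is divisible by 2: restricts x to multiples of 2

Modular obstruction: writing x = 2x', every remaining term of the linear equation is divisible by 2, so the left side is ≡ 0 (mod 2); but the right side -7 ≡ 1 (mod 2). No integers can satisfy it.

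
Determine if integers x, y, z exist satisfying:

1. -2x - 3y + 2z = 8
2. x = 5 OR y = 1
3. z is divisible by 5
Yes

Take x = 5, y = 4, z = 15. Substituting into each constraint:
  (1) -2(5) - 3(4) + 2(15) = 8 ✓
  (2) x = 5, target 5 ✓ (first branch holds)
  (3) 15 = 5 × 3, remainder 0 ✓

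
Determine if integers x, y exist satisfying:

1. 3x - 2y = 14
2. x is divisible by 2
Yes

Take x = 0, y = -7. Substituting into each constraint:
  (1) 3(0) - 2(-7) = 14 ✓
  (2) 0 = 2 × 0, remainder 0 ✓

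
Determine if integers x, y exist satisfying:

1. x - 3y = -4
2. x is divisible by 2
Yes

Take x = 2, y = 2. Substituting into each constraint:
  (1) 2 - 3(2) = -4 ✓
  (2) 2 = 2 × 1, remainder 0 ✓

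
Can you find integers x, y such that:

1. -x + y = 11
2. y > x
Yes

Take x = -11, y = 0. Substituting into each constraint:
  (1) 11 + 0 = 11 ✓
  (2) 0 > -11 ✓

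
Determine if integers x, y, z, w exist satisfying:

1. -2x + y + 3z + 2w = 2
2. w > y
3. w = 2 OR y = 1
Yes

Take x = 0, y = 1, z = -1, w = 2. Substituting into each constraint:
  (1) -2(0) + 1 + 3(-1) + 2(2) = 2 ✓
  (2) 2 > 1 ✓
  (3) w = 2, target 2 ✓ (first branch holds)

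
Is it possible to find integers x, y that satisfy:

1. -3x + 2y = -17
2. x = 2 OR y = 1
No

The full constraint system is jointly infeasible over the integers. Each constraint and what it forces:

  - -3x + 2y = -17: is a linear equation tying the variables together
  - x = 2 OR y = 1: forces a choice: either x = 2 or y = 1

Split on the disjunction (x = 2 OR y = 1):
  • If x = 2: with x = 2, every remaining term of the linear equation is divisible by 2, so the left side is ≡ 0 (mod 2); but the right side -11 ≡ 1 (mod 2). No integers can satisfy it.
  • If y = 1: with y = 1, every remaining term of the linear equation is divisible by 3, so the left side is ≡ 0 (mod 3); but the right side -19 ≡ 2 (mod 3). No integers can satisfy it.
Both branches are infeasible, so the system has no integer solution.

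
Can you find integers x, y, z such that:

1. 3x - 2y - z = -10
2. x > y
Yes

Take x = 1, y = 0, z = 13. Substituting into each constraint:
  (1) 3(1) - 2(0) + (-13) = -10 ✓
  (2) 1 > 0 ✓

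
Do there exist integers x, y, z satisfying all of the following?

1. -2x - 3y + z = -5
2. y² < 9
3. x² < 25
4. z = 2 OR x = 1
Yes

Take x = 2, y = 1, z = 2. Substituting into each constraint:
  (1) -2(2) - 3(1) + 2 = -5 ✓
  (2) y² = (1)² = 1, and 1 < 9 ✓
  (3) x² = (2)² = 4, and 4 < 25 ✓
  (4) z = 2, target 2 ✓ (first branch holds)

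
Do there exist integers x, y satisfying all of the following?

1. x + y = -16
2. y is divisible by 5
Yes

Take x = -16, y = 0. Substituting into each constraint:
  (1) (-16) + 0 = -16 ✓
  (2) 0 = 5 × 0, remainder 0 ✓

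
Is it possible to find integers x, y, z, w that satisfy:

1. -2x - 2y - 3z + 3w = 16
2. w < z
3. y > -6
Yes

Take x = -11, y = 0, z = 2, w = 0. Substituting into each constraint:
  (1) -2(-11) - 2(0) - 3(2) + 3(0) = 16 ✓
  (2) 0 < 2 ✓
  (3) 0 > -6 ✓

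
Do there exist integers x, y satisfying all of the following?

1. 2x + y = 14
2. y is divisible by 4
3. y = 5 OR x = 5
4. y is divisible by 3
No

A contradictory subset is {2x + y = 14, y = 5 OR x = 5, y is divisible by 3}. No integer assignment can satisfy these jointly:

  - 2x + y = 14: is a linear equation tying the variables together
  - y = 5 OR x = 5: forces a choice: either y = 5 or x = 5
  - y is divisible by 3: restricts y to multiples of 3

Split on the disjunction (y = 5 OR x = 5):
  • If y = 5: this contradicts the divisibility constraint — 5 is not a multiple of 3.
  • If x = 5: with x = 5, writing y = 3y', every remaining term of the linear equation is divisible by 3, so the left side is ≡ 0 (mod 3); but the right side 4 ≡ 1 (mod 3). No integers can satisfy it.
Both branches are infeasible, so the system has no integer solution.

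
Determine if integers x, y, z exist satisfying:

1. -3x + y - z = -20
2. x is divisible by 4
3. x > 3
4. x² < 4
No

A contradictory subset is {x > 3, x² < 4}. No integer assignment can satisfy these jointly:

  - x > 3: bounds one variable relative to a constant
  - x² < 4: restricts x to |x| ≤ 1

Direct contradiction: the bounds on x require x ≥ 4 and x ≤ 1 simultaneously, which is empty.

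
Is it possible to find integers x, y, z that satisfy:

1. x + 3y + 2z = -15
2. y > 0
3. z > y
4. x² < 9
No

The full constraint system is jointly infeasible over the integers. Each constraint and what it forces:

  - x + 3y + 2z = -15: is a linear equation tying the variables together
  - y > 0: bounds one variable relative to a constant
  - z > y: bounds one variable relative to another variable
  - x² < 9: restricts x to |x| ≤ 2

Propagating the comparison: z > y and y ≥ 1 give z ≥ 2. Range argument: with x ∈ [-2, 2], y ∈ [1, ∞], z ∈ [2, ∞], the left side of the equation is at least 5, but the right side is -15 < 5. No integer solution exists.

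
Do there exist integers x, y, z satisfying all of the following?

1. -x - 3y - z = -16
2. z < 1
Yes

Take x = 16, y = 0, z = 0. Substituting into each constraint:
  (1) (-16) - 3(0) + 0 = -16 ✓
  (2) 0 < 1 ✓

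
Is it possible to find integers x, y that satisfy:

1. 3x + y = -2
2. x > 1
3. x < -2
No

A contradictory subset is {x > 1, x < -2}. No integer assignment can satisfy these jointly:

  - x > 1: bounds one variable relative to a constant
  - x < -2: bounds one variable relative to a constant

Direct contradiction: the bounds on x require x ≥ 2 and x ≤ -3 simultaneously, which is empty.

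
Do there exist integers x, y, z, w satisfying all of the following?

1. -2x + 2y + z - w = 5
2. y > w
Yes

Take x = 0, y = 0, z = 4, w = -1. Substituting into each constraint:
  (1) -2(0) + 2(0) + 4 + 1 = 5 ✓
  (2) 0 > -1 ✓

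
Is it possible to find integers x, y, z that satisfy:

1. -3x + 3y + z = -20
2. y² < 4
Yes

Take x = 7, y = 0, z = 1. Substituting into each constraint:
  (1) -3(7) + 3(0) + 1 = -20 ✓
  (2) y² = (0)² = 0, and 0 < 4 ✓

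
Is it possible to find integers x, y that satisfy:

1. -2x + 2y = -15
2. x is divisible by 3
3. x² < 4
No

Even the single constraint (-2x + 2y = -15) is infeasible over the integers.

  - -2x + 2y = -15: every term on the left is divisible by 2, so the LHS ≡ 0 (mod 2), but the RHS -15 is not — no integer solution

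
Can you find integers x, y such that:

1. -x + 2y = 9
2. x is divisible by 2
No

The full constraint system is jointly infeasible over the integers. Each constraint and what it forces:

  - -x + 2y = 9: is a linear equation tying the variables together
  - x is divisible by 2: restricts x to multiples of 2

Modular obstruction: writing x = 2x', every remaining term of the linear equation is divisible by 2, so the left side is ≡ 0 (mod 2); but the right side 9 ≡ 1 (mod 2). No integers can satisfy it.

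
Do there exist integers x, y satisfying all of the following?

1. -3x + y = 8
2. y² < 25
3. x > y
No

The full constraint system is jointly infeasible over the integers. Each constraint and what it forces:

  - -3x + y = 8: is a linear equation tying the variables together
  - y² < 25: restricts y to |y| ≤ 4
  - x > y: bounds one variable relative to another variable

The bounds confine y to {-4, -3, -2, -1, 0, 1, 2, 3, 4}. For each value, substitute into the equation:
  • y = -4: the equation forces x = -4, but x > y fails since -4 ≤ -4.
  • y = -3: the equation gives -3x = 11, so x would not be an integer.
  • y = -2: the equation gives -3x = 10, so x would not be an integer.
  • y = -1: the equation forces x = -3, but x > y fails since -3 ≤ -1.
  • y = 0: the equation gives -3x = 8, so x would not be an integer.
  • y = 1: the equation gives -3x = 7, so x would not be an integer.
  • y = 2: the equation forces x = -2, but x > y fails since -2 ≤ 2.
  • y = 3: the equation gives -3x = 5, so x would not be an integer.
  • y = 4: the equation gives -3x = 4, so x would not be an integer.
Every case fails, so no integer solution exists.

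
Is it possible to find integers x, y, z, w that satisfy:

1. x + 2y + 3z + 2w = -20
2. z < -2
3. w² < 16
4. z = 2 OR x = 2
Yes

Take x = 2, y = -5, z = -4, w = 0. Substituting into each constraint:
  (1) 2 + 2(-5) + 3(-4) + 2(0) = -20 ✓
  (2) -4 < -2 ✓
  (3) w² = (0)² = 0, and 0 < 16 ✓
  (4) x = 2, target 2 ✓ (second branch holds)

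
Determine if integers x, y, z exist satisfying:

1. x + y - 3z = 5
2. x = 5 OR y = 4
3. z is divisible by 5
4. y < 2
Yes

Take x = 5, y = 0, z = 0. Substituting into each constraint:
  (1) 5 + 0 - 3(0) = 5 ✓
  (2) x = 5, target 5 ✓ (first branch holds)
  (3) 0 = 5 × 0, remainder 0 ✓
  (4) 0 < 2 ✓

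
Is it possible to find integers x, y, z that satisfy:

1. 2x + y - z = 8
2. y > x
Yes

Take x = 0, y = 1, z = -7. Substituting into each constraint:
  (1) 2(0) + 1 + 7 = 8 ✓
  (2) 1 > 0 ✓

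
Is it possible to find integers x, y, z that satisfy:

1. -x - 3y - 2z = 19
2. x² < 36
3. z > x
Yes

Take x = -1, y = -6, z = 0. Substituting into each constraint:
  (1) 1 - 3(-6) - 2(0) = 19 ✓
  (2) x² = (-1)² = 1, and 1 < 36 ✓
  (3) 0 > -1 ✓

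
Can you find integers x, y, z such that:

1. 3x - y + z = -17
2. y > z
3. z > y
No

A contradictory subset is {y > z, z > y}. No integer assignment can satisfy these jointly:

  - y > z: bounds one variable relative to another variable
  - z > y: bounds one variable relative to another variable

Direct contradiction: y > z and z > y cannot both hold.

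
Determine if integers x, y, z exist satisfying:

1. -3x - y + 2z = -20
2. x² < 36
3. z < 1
Yes

Take x = 0, y = 20, z = 0. Substituting into each constraint:
  (1) -3(0) + (-20) + 2(0) = -20 ✓
  (2) x² = (0)² = 0, and 0 < 36 ✓
  (3) 0 < 1 ✓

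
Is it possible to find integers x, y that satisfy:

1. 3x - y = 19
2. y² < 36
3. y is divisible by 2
Yes

Take x = 7, y = 2. Substituting into each constraint:
  (1) 3(7) + (-2) = 19 ✓
  (2) y² = (2)² = 4, and 4 < 36 ✓
  (3) 2 = 2 × 1, remainder 0 ✓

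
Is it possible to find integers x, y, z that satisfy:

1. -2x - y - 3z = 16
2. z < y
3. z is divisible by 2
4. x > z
Yes

Take x = -3, y = 2, z = -4. Substituting into each constraint:
  (1) -2(-3) + (-2) - 3(-4) = 16 ✓
  (2) -4 < 2 ✓
  (3) -4 = 2 × -2, remainder 0 ✓
  (4) -3 > -4 ✓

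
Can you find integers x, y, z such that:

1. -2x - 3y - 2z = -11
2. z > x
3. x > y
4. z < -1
No

The full constraint system is jointly infeasible over the integers. Each constraint and what it forces:

  - -2x - 3y - 2z = -11: is a linear equation tying the variables together
  - z > x: bounds one variable relative to another variable
  - x > y: bounds one variable relative to another variable
  - z < -1: bounds one variable relative to a constant

Propagating the comparisons: x < z and z ≤ -2 give x ≤ -3; y < x and x ≤ -3 give y ≤ -4. Range argument: with x ∈ [−∞, -3], y ∈ [−∞, -4], z ∈ [−∞, -2], the left side of the equation is at least 22, but the right side is -11 < 22. No integer solution exists.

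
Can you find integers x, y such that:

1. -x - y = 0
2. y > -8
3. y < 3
Yes

Take x = 0, y = 0. Substituting into each constraint:
  (1) 0 + 0 = 0 ✓
  (2) 0 > -8 ✓
  (3) 0 < 3 ✓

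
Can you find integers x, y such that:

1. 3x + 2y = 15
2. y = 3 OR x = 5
Yes

Take x = 5, y = 0. Substituting into each constraint:
  (1) 3(5) + 2(0) = 15 ✓
  (2) x = 5, target 5 ✓ (second branch holds)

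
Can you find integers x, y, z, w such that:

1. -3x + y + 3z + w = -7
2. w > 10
Yes

Take x = 0, y = -18, z = 0, w = 11. Substituting into each constraint:
  (1) -3(0) + (-18) + 3(0) + 11 = -7 ✓
  (2) 11 > 10 ✓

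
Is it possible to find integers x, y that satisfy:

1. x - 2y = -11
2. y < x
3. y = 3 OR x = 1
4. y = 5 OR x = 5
No

A contradictory subset is {x - 2y = -11, y < x, y = 5 OR x = 5}. No integer assignment can satisfy these jointly:

  - x - 2y = -11: is a linear equation tying the variables together
  - y < x: bounds one variable relative to another variable
  - y = 5 OR x = 5: forces a choice: either y = 5 or x = 5

Split on the disjunction (y = 5 OR x = 5):
  • If y = 5: the equation forces x = -1, giving (y, x) = (5, -1), which violates x > y.
  • If x = 5: the equation forces y = 8, giving (x, y) = (5, 8), which violates x > y.
Both branches are infeasible, so the system has no integer solution.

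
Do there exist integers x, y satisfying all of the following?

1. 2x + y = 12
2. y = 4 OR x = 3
Yes

Take x = 3, y = 6. Substituting into each constraint:
  (1) 2(3) + 6 = 12 ✓
  (2) x = 3, target 3 ✓ (second branch holds)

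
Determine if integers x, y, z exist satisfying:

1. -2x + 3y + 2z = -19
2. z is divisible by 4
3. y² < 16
Yes

Take x = 11, y = 1, z = 0. Substituting into each constraint:
  (1) -2(11) + 3(1) + 2(0) = -19 ✓
  (2) 0 = 4 × 0, remainder 0 ✓
  (3) y² = (1)² = 1, and 1 < 16 ✓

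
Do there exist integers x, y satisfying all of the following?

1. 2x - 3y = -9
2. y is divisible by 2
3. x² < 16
No

A contradictory subset is {2x - 3y = -9, y is divisible by 2}. No integer assignment can satisfy these jointly:

  - 2x - 3y = -9: is a linear equation tying the variables together
  - y is divisible by 2: restricts y to multiples of 2

Modular obstruction: writing y = 2y', every remaining term of the linear equation is divisible by 2, so the left side is ≡ 0 (mod 2); but the right side -9 ≡ 1 (mod 2). No integers can satisfy it.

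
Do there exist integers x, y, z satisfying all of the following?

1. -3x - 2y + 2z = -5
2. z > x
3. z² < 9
Yes

Take x = -1, y = 4, z = 0. Substituting into each constraint:
  (1) -3(-1) - 2(4) + 2(0) = -5 ✓
  (2) 0 > -1 ✓
  (3) z² = (0)² = 0, and 0 < 9 ✓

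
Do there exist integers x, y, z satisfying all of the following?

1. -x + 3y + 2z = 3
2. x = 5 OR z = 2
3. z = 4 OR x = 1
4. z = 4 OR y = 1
Yes

Take x = 5, y = 0, z = 4. Substituting into each constraint:
  (1) (-5) + 3(0) + 2(4) = 3 ✓
  (2) x = 5, target 5 ✓ (first branch holds)
  (3) z = 4, target 4 ✓ (first branch holds)
  (4) z = 4, target 4 ✓ (first branch holds)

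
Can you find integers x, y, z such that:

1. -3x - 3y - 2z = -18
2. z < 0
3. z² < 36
Yes

Take x = 0, y = 8, z = -3. Substituting into each constraint:
  (1) -3(0) - 3(8) - 2(-3) = -18 ✓
  (2) -3 < 0 ✓
  (3) z² = (-3)² = 9, and 9 < 36 ✓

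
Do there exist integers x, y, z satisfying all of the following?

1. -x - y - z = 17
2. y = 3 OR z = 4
Yes

Take x = 0, y = 3, z = -20. Substituting into each constraint:
  (1) 0 + (-3) + 20 = 17 ✓
  (2) y = 3, target 3 ✓ (first branch holds)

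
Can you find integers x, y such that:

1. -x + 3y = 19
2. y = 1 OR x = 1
Yes

Take x = -16, y = 1. Substituting into each constraint:
  (1) 16 + 3(1) = 19 ✓
  (2) y = 1, target 1 ✓ (first branch holds)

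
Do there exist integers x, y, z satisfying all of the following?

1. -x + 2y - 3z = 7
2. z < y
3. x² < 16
Yes

Take x = 0, y = -4, z = -5. Substituting into each constraint:
  (1) 0 + 2(-4) - 3(-5) = 7 ✓
  (2) -5 < -4 ✓
  (3) x² = (0)² = 0, and 0 < 16 ✓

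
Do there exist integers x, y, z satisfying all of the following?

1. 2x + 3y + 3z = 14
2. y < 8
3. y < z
Yes

Take x = 10, y = -2, z = 0. Substituting into each constraint:
  (1) 2(10) + 3(-2) + 3(0) = 14 ✓
  (2) -2 < 8 ✓
  (3) -2 < 0 ✓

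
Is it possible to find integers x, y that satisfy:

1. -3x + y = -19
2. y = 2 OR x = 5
Yes

Take x = 7, y = 2. Substituting into each constraint:
  (1) -3(7) + 2 = -19 ✓
  (2) y = 2, target 2 ✓ (first branch holds)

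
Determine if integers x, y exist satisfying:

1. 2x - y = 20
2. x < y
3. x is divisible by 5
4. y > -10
Yes

Take x = 25, y = 30. Substituting into each constraint:
  (1) 2(25) + (-30) = 20 ✓
  (2) 25 < 30 ✓
  (3) 25 = 5 × 5, remainder 0 ✓
  (4) 30 > -10 ✓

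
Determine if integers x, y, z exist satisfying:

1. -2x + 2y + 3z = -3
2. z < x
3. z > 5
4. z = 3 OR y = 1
Yes

Take x = 13, y = 1, z = 7. Substituting into each constraint:
  (1) -2(13) + 2(1) + 3(7) = -3 ✓
  (2) 7 < 13 ✓
  (3) 7 > 5 ✓
  (4) y = 1, target 1 ✓ (second branch holds)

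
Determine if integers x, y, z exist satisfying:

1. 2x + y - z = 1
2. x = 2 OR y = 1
Yes

Take x = 2, y = 0, z = 3. Substituting into each constraint:
  (1) 2(2) + 0 + (-3) = 1 ✓
  (2) x = 2, target 2 ✓ (first branch holds)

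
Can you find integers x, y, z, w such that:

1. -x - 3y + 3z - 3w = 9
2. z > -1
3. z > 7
Yes

Take x = 0, y = 0, z = 8, w = 5. Substituting into each constraint:
  (1) 0 - 3(0) + 3(8) - 3(5) = 9 ✓
  (2) 8 > -1 ✓
  (3) 8 > 7 ✓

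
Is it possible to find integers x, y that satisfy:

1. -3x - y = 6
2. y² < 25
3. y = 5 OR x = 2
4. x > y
No

The full constraint system is jointly infeasible over the integers. Each constraint and what it forces:

  - -3x - y = 6: is a linear equation tying the variables together
  - y² < 25: restricts y to |y| ≤ 4
  - y = 5 OR x = 2: forces a choice: either y = 5 or x = 2
  - x > y: bounds one variable relative to another variable

Split on the disjunction (y = 5 OR x = 2):
  • If y = 5: this contradicts y² < 25, which requires |y| ≤ 4.
  • If x = 2: the equation forces y = -12, but y² < 25 requires |y| ≤ 4.
Both branches are infeasible, so the system has no integer solution.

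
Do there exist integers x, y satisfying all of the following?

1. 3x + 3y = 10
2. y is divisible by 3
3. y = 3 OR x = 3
No

Even the single constraint (3x + 3y = 10) is infeasible over the integers.

  - 3x + 3y = 10: every term on the left is divisible by 3, so the LHS ≡ 0 (mod 3), but the RHS 10 is not — no integer solution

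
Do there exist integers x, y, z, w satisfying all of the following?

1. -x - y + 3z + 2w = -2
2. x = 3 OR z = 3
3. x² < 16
Yes

Take x = 0, y = 11, z = 3, w = 0. Substituting into each constraint:
  (1) 0 + (-11) + 3(3) + 2(0) = -2 ✓
  (2) z = 3, target 3 ✓ (second branch holds)
  (3) x² = (0)² = 0, and 0 < 16 ✓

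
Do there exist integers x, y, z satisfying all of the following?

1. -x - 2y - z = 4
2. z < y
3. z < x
Yes

Take x = 0, y = -1, z = -2. Substituting into each constraint:
  (1) 0 - 2(-1) + 2 = 4 ✓
  (2) -2 < -1 ✓
  (3) -2 < 0 ✓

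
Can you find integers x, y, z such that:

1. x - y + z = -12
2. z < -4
Yes

Take x = 0, y = 0, z = -12. Substituting into each constraint:
  (1) 0 + 0 + (-12) = -12 ✓
  (2) -12 < -4 ✓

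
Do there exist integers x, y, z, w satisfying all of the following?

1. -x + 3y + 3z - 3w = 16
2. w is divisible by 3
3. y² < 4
Yes

Take x = 2, y = 0, z = 6, w = 0. Substituting into each constraint:
  (1) (-2) + 3(0) + 3(6) - 3(0) = 16 ✓
  (2) 0 = 3 × 0, remainder 0 ✓
  (3) y² = (0)² = 0, and 0 < 4 ✓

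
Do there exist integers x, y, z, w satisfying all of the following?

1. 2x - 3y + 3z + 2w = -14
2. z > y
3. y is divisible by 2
Yes

Take x = -10, y = 0, z = 2, w = 0. Substituting into each constraint:
  (1) 2(-10) - 3(0) + 3(2) + 2(0) = -14 ✓
  (2) 2 > 0 ✓
  (3) 0 = 2 × 0, remainder 0 ✓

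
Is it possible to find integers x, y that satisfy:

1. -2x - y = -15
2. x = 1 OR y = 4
Yes

Take x = 1, y = 13. Substituting into each constraint:
  (1) -2(1) + (-13) = -15 ✓
  (2) x = 1, target 1 ✓ (first branch holds)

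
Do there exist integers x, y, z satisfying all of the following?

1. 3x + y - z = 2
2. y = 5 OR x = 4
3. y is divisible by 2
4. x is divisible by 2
Yes

Take x = 4, y = 6, z = 16. Substituting into each constraint:
  (1) 3(4) + 6 + (-16) = 2 ✓
  (2) x = 4, target 4 ✓ (second branch holds)
  (3) 6 = 2 × 3, remainder 0 ✓
  (4) 4 = 2 × 2, remainder 0 ✓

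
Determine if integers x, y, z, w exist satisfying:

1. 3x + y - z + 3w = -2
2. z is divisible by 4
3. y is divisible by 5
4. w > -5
Yes

Take x = 2, y = 0, z = 8, w = 0. Substituting into each constraint:
  (1) 3(2) + 0 + (-8) + 3(0) = -2 ✓
  (2) 8 = 4 × 2, remainder 0 ✓
  (3) 0 = 5 × 0, remainder 0 ✓
  (4) 0 > -5 ✓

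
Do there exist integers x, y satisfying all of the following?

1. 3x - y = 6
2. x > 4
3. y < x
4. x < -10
No

A contradictory subset is {x > 4, x < -10}. No integer assignment can satisfy these jointly:

  - x > 4: bounds one variable relative to a constant
  - x < -10: bounds one variable relative to a constant

Direct contradiction: the bounds on x require x ≥ 5 and x ≤ -11 simultaneously, which is empty.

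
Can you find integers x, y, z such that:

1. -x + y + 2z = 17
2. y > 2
Yes

Take x = -14, y = 3, z = 0. Substituting into each constraint:
  (1) 14 + 3 + 2(0) = 17 ✓
  (2) 3 > 2 ✓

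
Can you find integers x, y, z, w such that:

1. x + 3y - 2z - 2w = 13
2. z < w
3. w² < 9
Yes

Take x = 0, y = 5, z = 0, w = 1. Substituting into each constraint:
  (1) 0 + 3(5) - 2(0) - 2(1) = 13 ✓
  (2) 0 < 1 ✓
  (3) w² = (1)² = 1, and 1 < 9 ✓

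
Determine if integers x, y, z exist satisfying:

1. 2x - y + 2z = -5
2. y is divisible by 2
No

The full constraint system is jointly infeasible over the integers. Each constraint and what it forces:

  - 2x - y + 2z = -5: is a linear equation tying the variables together
  - y is divisible by 2: restricts y to multiples of 2

Modular obstruction: writing y = 2y', every remaining term of the linear equation is divisible by 2, so the left side is ≡ 0 (mod 2); but the right side -5 ≡ 1 (mod 2). No integers can satisfy it.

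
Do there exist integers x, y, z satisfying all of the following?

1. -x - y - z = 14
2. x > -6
Yes

Take x = 0, y = 0, z = -14. Substituting into each constraint:
  (1) 0 + 0 + 14 = 14 ✓
  (2) 0 > -6 ✓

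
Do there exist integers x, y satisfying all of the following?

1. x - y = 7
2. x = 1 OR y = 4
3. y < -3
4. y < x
Yes

Take x = 1, y = -6. Substituting into each constraint:
  (1) 1 + 6 = 7 ✓
  (2) x = 1, target 1 ✓ (first branch holds)
  (3) -6 < -3 ✓
  (4) -6 < 1 ✓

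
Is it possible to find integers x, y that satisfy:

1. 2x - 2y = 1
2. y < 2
No

Even the single constraint (2x - 2y = 1) is infeasible over the integers.

  - 2x - 2y = 1: every term on the left is divisible by 2, so the LHS ≡ 0 (mod 2), but the RHS 1 is not — no integer solution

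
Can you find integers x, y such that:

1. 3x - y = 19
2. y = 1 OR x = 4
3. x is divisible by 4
Yes

Take x = 4, y = -7. Substituting into each constraint:
  (1) 3(4) + 7 = 19 ✓
  (2) x = 4, target 4 ✓ (second branch holds)
  (3) 4 = 4 × 1, remainder 0 ✓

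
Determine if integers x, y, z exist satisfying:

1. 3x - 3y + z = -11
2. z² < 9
Yes

Take x = 0, y = 4, z = 1. Substituting into each constraint:
  (1) 3(0) - 3(4) + 1 = -11 ✓
  (2) z² = (1)² = 1, and 1 < 9 ✓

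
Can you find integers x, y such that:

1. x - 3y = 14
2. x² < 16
Yes

Take x = 2, y = -4. Substituting into each constraint:
  (1) 2 - 3(-4) = 14 ✓
  (2) x² = (2)² = 4, and 4 < 16 ✓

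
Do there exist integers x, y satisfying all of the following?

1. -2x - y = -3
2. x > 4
Yes

Take x = 5, y = -7. Substituting into each constraint:
  (1) -2(5) + 7 = -3 ✓
  (2) 5 > 4 ✓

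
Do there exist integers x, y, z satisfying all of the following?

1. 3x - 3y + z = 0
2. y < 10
Yes

Take x = 0, y = 0, z = 0. Substituting into each constraint:
  (1) 3(0) - 3(0) + 0 = 0 ✓
  (2) 0 < 10 ✓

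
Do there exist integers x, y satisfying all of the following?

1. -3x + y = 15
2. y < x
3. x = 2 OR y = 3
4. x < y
No

A contradictory subset is {y < x, x < y}. No integer assignment can satisfy these jointly:

  - y < x: bounds one variable relative to another variable
  - x < y: bounds one variable relative to another variable

Direct contradiction: x > y and y > x cannot both hold.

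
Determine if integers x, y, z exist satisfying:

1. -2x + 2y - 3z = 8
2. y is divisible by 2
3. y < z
Yes

Take x = -7, y = 0, z = 2. Substituting into each constraint:
  (1) -2(-7) + 2(0) - 3(2) = 8 ✓
  (2) 0 = 2 × 0, remainder 0 ✓
  (3) 0 < 2 ✓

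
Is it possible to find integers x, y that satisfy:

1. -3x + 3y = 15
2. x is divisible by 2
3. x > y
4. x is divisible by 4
No

A contradictory subset is {-3x + 3y = 15, x > y}. No integer assignment can satisfy these jointly:

  - -3x + 3y = 15: is a linear equation tying the variables together
  - x > y: bounds one variable relative to another variable

From the equation, x − y = -5, i.e. x − y = -5; but x > y requires x − y ≥ 1. Contradiction.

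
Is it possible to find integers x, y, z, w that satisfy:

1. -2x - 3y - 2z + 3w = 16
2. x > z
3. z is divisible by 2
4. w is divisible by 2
Yes

Take x = 1, y = -6, z = 0, w = 0. Substituting into each constraint:
  (1) -2(1) - 3(-6) - 2(0) + 3(0) = 16 ✓
  (2) 1 > 0 ✓
  (3) 0 = 2 × 0, remainder 0 ✓
  (4) 0 = 2 × 0, remainder 0 ✓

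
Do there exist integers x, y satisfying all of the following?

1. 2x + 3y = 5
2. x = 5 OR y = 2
No

The full constraint system is jointly infeasible over the integers. Each constraint and what it forces:

  - 2x + 3y = 5: is a linear equation tying the variables together
  - x = 5 OR y = 2: forces a choice: either x = 5 or y = 2

Split on the disjunction (x = 5 OR y = 2):
  • If x = 5: with x = 5, every remaining term of the linear equation is divisible by 3, so the left side is ≡ 0 (mod 3); but the right side -5 ≡ 1 (mod 3). No integers can satisfy it.
  • If y = 2: with y = 2, every remaining term of the linear equation is divisible by 2, so the left side is ≡ 0 (mod 2); but the right side -1 ≡ 1 (mod 2). No integers can satisfy it.
Both branches are infeasible, so the system has no integer solution.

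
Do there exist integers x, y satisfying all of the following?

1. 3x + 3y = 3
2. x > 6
Yes

Take x = 7, y = -6. Substituting into each constraint:
  (1) 3(7) + 3(-6) = 3 ✓
  (2) 7 > 6 ✓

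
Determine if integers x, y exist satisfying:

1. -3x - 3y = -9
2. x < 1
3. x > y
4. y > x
No

A contradictory subset is {x > y, y > x}. No integer assignment can satisfy these jointly:

  - x > y: bounds one variable relative to another variable
  - y > x: bounds one variable relative to another variable

Direct contradiction: x > y and y > x cannot both hold.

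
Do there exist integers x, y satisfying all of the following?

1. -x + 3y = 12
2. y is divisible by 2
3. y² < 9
Yes

Take x = -12, y = 0. Substituting into each constraint:
  (1) 12 + 3(0) = 12 ✓
  (2) 0 = 2 × 0, remainder 0 ✓
  (3) y² = (0)² = 0, and 0 < 9 ✓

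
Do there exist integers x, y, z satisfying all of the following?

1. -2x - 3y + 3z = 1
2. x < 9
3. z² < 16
Yes

Take x = 1, y = 0, z = 1. Substituting into each constraint:
  (1) -2(1) - 3(0) + 3(1) = 1 ✓
  (2) 1 < 9 ✓
  (3) z² = (1)² = 1, and 1 < 16 ✓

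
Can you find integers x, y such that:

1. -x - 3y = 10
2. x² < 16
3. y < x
Yes

Take x = -1, y = -3. Substituting into each constraint:
  (1) 1 - 3(-3) = 10 ✓
  (2) x² = (-1)² = 1, and 1 < 16 ✓
  (3) -3 < -1 ✓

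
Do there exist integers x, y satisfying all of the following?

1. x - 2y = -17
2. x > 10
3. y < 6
No

The full constraint system is jointly infeasible over the integers. Each constraint and what it forces:

  - x - 2y = -17: is a linear equation tying the variables together
  - x > 10: bounds one variable relative to a constant
  - y < 6: bounds one variable relative to a constant

Range argument: with x ∈ [11, ∞], y ∈ [−∞, 5], the left side of the equation is at least 1, but the right side is -17 < 1. No integer solution exists.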